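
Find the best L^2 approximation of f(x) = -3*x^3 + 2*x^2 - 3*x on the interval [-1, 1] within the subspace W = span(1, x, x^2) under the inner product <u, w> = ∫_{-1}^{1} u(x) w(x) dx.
g(x) = 2*x^2 - 24*x/5

The best approximation g ∈ W is the orthogonal projection of f onto W. Writing g = a_0 + a_1 x + a_2 x^2, the coefficients solve the normal equations G · a = b where
  G_{ij} = <φ_i, φ_j> and b_i = <f, φ_i>, with φ_0 = 1, φ_1 = x, φ_2 = x^2.
G =
  [2, 0, 2/3]
  [0, 2/3, 0]
  [2/3, 0, 2/5],
b = (4/3, -16/5, 4/5).
Solving gives a_0 = 0, a_1 = -24/5, a_2 = 2, so
  g(x) = 2*x^2 - 24*x/5.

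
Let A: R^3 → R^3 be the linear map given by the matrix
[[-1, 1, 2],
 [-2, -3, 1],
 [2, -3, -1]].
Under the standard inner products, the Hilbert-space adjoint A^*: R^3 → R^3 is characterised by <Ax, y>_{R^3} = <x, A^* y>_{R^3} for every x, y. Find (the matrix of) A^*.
A^* = A^T =
[[-1, -2, 2],
 [1, -3, -3],
 [2, 1, -1]]

For real matrices with standard dot products, the defining identity <Ax, y> = <x, A^* y> gives (Ax)^T y = x^T (A^*) y, i.e. x^T A^T y = x^T (A^*) y. Since this holds for all x, y, we must have A^* = A^T. Therefore
A^* =
[[-1, -2, 2],
 [1, -3, -3],
 [2, 1, -1]].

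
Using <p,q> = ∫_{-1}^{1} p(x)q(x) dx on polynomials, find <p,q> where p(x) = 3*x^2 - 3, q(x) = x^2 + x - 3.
<p,q> = 56/5

Expand the product: p(x)·q(x) = 3*x^4 + 3*x^3 - 12*x^2 - 3*x + 9.
∫_{-1}^{1} of each monomial x^k gives [2/(k+1) if k even, 0 if k odd]. Integrating term-by-term (or equivalently evaluating the antiderivative F(x) = 3*x^5/5 + 3*x^4/4 - 4*x^3 - 3*x^2/2 + 9*x at the endpoints):
  F(1) − F(−1) = 97/20 − (-127/20) = 56/5.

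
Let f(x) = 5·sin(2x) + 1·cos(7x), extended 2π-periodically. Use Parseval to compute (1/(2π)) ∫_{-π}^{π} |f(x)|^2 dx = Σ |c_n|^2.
Σ |c_n|^2 = 13

Expand |f|^2 and use orthogonality of {sin(nx), cos(mx)} on [-π, π]:
  ∫_{-π}^{π} sin(nx)^2 dx = π, ∫ cos(mx)^2 dx = π, and cross terms integrate to 0.
So ∫_{-π}^{π} f(x)^2 dx = 5^2 · π + 1^2 · π = (25 + 1)π.
Divide by 2π: (25 + 1)/2 = 13.
By Parseval, this equals Σ |c_n|^2.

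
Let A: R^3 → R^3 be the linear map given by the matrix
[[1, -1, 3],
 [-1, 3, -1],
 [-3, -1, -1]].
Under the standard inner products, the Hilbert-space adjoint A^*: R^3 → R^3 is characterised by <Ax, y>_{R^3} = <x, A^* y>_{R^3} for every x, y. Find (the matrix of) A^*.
A^* = A^T =
[[1, -1, -3],
 [-1, 3, -1],
 [3, -1, -1]]

For real matrices with standard dot products, the defining identity <Ax, y> = <x, A^* y> gives (Ax)^T y = x^T (A^*) y, i.e. x^T A^T y = x^T (A^*) y. Since this holds for all x, y, we must have A^* = A^T. Therefore
A^* =
[[1, -1, -3],
 [-1, 3, -1],
 [3, -1, -1]].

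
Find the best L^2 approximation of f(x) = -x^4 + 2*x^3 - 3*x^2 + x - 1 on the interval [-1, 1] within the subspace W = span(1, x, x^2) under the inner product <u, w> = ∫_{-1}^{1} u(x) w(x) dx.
g(x) = -27*x^2/7 + 11*x/5 - 32/35

The best approximation g ∈ W is the orthogonal projection of f onto W. Writing g = a_0 + a_1 x + a_2 x^2, the coefficients solve the normal equations G · a = b where
  G_{ij} = <φ_i, φ_j> and b_i = <f, φ_i>, with φ_0 = 1, φ_1 = x, φ_2 = x^2.
G =
  [2, 0, 2/3]
  [0, 2/3, 0]
  [2/3, 0, 2/5],
b = (-22/5, 22/15, -226/105).
Solving gives a_0 = -32/35, a_1 = 11/5, a_2 = -27/7, so
  g(x) = -27*x^2/7 + 11*x/5 - 32/35.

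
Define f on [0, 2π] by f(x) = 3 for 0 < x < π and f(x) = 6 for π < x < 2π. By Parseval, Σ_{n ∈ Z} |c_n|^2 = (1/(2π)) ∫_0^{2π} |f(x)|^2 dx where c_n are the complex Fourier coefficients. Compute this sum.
Σ |c_n|^2 = 45/2

Parseval equates the L^2 energy of f (normalised by 1/(2π)) with the ℓ^2 sum of its Fourier coefficients: (1/(2π)) ∫_0^{2π} |f|^2 = Σ |c_n|^2.
Compute the left side: (1/(2π)) [∫_0^π 3^2 dx + ∫_π^{2π} 6^2 dx] = (1/(2π)) · (9π + 36π) = (9 + 36)/2 = 45/2.
So Σ_{n ∈ Z} |c_n|^2 = 45/2.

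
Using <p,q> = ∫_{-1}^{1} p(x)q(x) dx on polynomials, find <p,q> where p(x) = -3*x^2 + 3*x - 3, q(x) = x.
<p,q> = 2

Expand the product: p(x)·q(x) = -3*x^3 + 3*x^2 - 3*x.
∫_{-1}^{1} of each monomial x^k gives [2/(k+1) if k even, 0 if k odd]. Integrating term-by-term (or equivalently evaluating the antiderivative F(x) = -3*x^4/4 + x^3 - 3*x^2/2 at the endpoints):
  F(1) − F(−1) = -5/4 − (-13/4) = 2.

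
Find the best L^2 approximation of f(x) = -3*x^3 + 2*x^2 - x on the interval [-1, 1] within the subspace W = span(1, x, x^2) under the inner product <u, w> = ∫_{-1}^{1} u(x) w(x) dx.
g(x) = 2*x^2 - 14*x/5

The best approximation g ∈ W is the orthogonal projection of f onto W. Writing g = a_0 + a_1 x + a_2 x^2, the coefficients solve the normal equations G · a = b where
  G_{ij} = <φ_i, φ_j> and b_i = <f, φ_i>, with φ_0 = 1, φ_1 = x, φ_2 = x^2.
G =
  [2, 0, 2/3]
  [0, 2/3, 0]
  [2/3, 0, 2/5],
b = (4/3, -28/15, 4/5).
Solving gives a_0 = 0, a_1 = -14/5, a_2 = 2, so
  g(x) = 2*x^2 - 14*x/5.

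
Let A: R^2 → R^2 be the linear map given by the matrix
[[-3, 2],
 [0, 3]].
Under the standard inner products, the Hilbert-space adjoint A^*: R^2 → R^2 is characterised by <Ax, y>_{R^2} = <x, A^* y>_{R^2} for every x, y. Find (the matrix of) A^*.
A^* = A^T =
[[-3, 0],
 [2, 3]]

For real matrices with standard dot products, the defining identity <Ax, y> = <x, A^* y> gives (Ax)^T y = x^T (A^*) y, i.e. x^T A^T y = x^T (A^*) y. Since this holds for all x, y, we must have A^* = A^T. Therefore
A^* =
[[-3, 0],
 [2, 3]].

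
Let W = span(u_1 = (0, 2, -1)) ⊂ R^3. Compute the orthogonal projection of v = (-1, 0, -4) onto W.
proj_W(v) = (0, 8/5, -4/5)

Set up U = [u_1 | ... | u_1] ∈ R^(3×1). The projector onto W = col(U) is P = U (U^T U)^(-1) U^T.
Compute U^T U =
  [5],
and U^T v = (4).
Solve U^T U · c = U^T v for the coefficients: c = (4/5). The projection is proj_W(v) = U c.
Check: (v - proj_W(v)) · u_1 = 0  (should be 0).
Result: proj_W(v) = (0, 8/5, -4/5).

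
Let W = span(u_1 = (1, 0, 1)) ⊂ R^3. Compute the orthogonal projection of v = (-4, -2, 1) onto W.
proj_W(v) = (-3/2, 0, -3/2)

Set up U = [u_1 | ... | u_1] ∈ R^(3×1). The projector onto W = col(U) is P = U (U^T U)^(-1) U^T.
Compute U^T U =
  [2],
and U^T v = (-3).
Solve U^T U · c = U^T v for the coefficients: c = (-3/2). The projection is proj_W(v) = U c.
Check: (v - proj_W(v)) · u_1 = 0  (should be 0).
Result: proj_W(v) = (-3/2, 0, -3/2).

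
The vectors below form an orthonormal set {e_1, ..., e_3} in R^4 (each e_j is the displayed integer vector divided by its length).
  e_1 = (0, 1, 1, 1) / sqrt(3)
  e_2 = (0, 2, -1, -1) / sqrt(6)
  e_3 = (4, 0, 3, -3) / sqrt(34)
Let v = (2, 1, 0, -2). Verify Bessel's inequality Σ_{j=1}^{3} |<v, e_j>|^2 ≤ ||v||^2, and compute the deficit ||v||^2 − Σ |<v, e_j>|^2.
Σ |<v, e_j>|^2 = 149/17; ||v||^2 = 9; deficit = 4/17

Write each e_j = u_j / sqrt(<u_j, u_j>) where u_j is the displayed integer vector. Then <v, e_j> = <v, u_j> / sqrt(<u_j, u_j>), so |<v, e_j>|^2 = <v, u_j>^2 / <u_j, u_j>.
Coefficients: <v, e_1> = -1/sqrt(3), <v, e_2> = 4/sqrt(6), <v, e_3> = 14/sqrt(34).
Square and sum: Σ |<v, e_j>|^2 = 149/17.
Compute ||v||^2 = v·v = 9.
Deficit = 9 − 149/17 = 4/17 ≥ 0, confirming Bessel's inequality. (The deficit equals ||v − Σ <v,e_j> e_j||^2, the squared distance from v to span{e_j}.)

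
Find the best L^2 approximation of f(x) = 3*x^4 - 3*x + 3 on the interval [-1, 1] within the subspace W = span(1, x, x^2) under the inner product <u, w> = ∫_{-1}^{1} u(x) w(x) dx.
g(x) = 18*x^2/7 - 3*x + 96/35

The best approximation g ∈ W is the orthogonal projection of f onto W. Writing g = a_0 + a_1 x + a_2 x^2, the coefficients solve the normal equations G · a = b where
  G_{ij} = <φ_i, φ_j> and b_i = <f, φ_i>, with φ_0 = 1, φ_1 = x, φ_2 = x^2.
G =
  [2, 0, 2/3]
  [0, 2/3, 0]
  [2/3, 0, 2/5],
b = (36/5, -2, 20/7).
Solving gives a_0 = 96/35, a_1 = -3, a_2 = 18/7, so
  g(x) = 18*x^2/7 - 3*x + 96/35.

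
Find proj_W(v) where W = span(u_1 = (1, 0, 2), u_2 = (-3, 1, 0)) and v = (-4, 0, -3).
proj_W(v) = (-154/41, 30/41, -128/41)

Set up U = [u_1 | ... | u_2] ∈ R^(3×2). The projector onto W = col(U) is P = U (U^T U)^(-1) U^T.
Compute U^T U =
  [5, -3]
  [-3, 10],
and U^T v = (-10, 12).
Solve U^T U · c = U^T v for the coefficients: c = (-64/41, 30/41). The projection is proj_W(v) = U c.
Check: (v - proj_W(v)) · u_1 = 0  (should be 0).
Check: (v - proj_W(v)) · u_2 = 0  (should be 0).
Result: proj_W(v) = (-154/41, 30/41, -128/41).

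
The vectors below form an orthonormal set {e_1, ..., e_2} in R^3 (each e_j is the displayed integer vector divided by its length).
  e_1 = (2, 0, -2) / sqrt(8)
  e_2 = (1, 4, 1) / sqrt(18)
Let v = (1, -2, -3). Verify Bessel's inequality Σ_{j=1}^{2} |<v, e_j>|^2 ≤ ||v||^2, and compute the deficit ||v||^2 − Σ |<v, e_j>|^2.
Σ |<v, e_j>|^2 = 122/9; ||v||^2 = 14; deficit = 4/9

Write each e_j = u_j / sqrt(<u_j, u_j>) where u_j is the displayed integer vector. Then <v, e_j> = <v, u_j> / sqrt(<u_j, u_j>), so |<v, e_j>|^2 = <v, u_j>^2 / <u_j, u_j>.
Coefficients: <v, e_1> = 8/sqrt(8), <v, e_2> = -10/sqrt(18).
Square and sum: Σ |<v, e_j>|^2 = 122/9.
Compute ||v||^2 = v·v = 14.
Deficit = 14 − 122/9 = 4/9 ≥ 0, confirming Bessel's inequality. (The deficit equals ||v − Σ <v,e_j> e_j||^2, the squared distance from v to span{e_j}.)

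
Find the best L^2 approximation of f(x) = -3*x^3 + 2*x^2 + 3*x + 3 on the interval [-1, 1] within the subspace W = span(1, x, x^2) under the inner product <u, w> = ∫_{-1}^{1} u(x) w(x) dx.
g(x) = 2*x^2 + 6*x/5 + 3

The best approximation g ∈ W is the orthogonal projection of f onto W. Writing g = a_0 + a_1 x + a_2 x^2, the coefficients solve the normal equations G · a = b where
  G_{ij} = <φ_i, φ_j> and b_i = <f, φ_i>, with φ_0 = 1, φ_1 = x, φ_2 = x^2.
G =
  [2, 0, 2/3]
  [0, 2/3, 0]
  [2/3, 0, 2/5],
b = (22/3, 4/5, 14/5).
Solving gives a_0 = 3, a_1 = 6/5, a_2 = 2, so
  g(x) = 2*x^2 + 6*x/5 + 3.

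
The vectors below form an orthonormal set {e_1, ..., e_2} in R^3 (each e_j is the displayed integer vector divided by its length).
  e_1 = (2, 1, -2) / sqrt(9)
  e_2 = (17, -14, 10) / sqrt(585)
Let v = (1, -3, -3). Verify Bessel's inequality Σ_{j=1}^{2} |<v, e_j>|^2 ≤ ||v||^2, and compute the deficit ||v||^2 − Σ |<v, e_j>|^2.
Σ |<v, e_j>|^2 = 274/65; ||v||^2 = 19; deficit = 961/65

Write each e_j = u_j / sqrt(<u_j, u_j>) where u_j is the displayed integer vector. Then <v, e_j> = <v, u_j> / sqrt(<u_j, u_j>), so |<v, e_j>|^2 = <v, u_j>^2 / <u_j, u_j>.
Coefficients: <v, e_1> = 5/sqrt(9), <v, e_2> = 29/sqrt(585).
Square and sum: Σ |<v, e_j>|^2 = 274/65.
Compute ||v||^2 = v·v = 19.
Deficit = 19 − 274/65 = 961/65 ≥ 0, confirming Bessel's inequality. (The deficit equals ||v − Σ <v,e_j> e_j||^2, the squared distance from v to span{e_j}.)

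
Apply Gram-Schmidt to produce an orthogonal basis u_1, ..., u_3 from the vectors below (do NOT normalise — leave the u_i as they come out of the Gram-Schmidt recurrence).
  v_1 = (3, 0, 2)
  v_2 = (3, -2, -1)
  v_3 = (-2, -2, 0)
Orthogonal basis:
  u_1 = (3, 0, 2)
  u_2 = (18/13, -2, -27/13)
  u_3 = (-104/133, -234/133, 156/133)

Apply the Gram-Schmidt recurrence
  u_1 = v_1
  u_i = v_i − Σ_{j<i} ((v_i · u_j) / (u_j · u_j)) · u_j.

Step by step this gives:
  u_1 = (3, 0, 2)
  u_2 = (18/13, -2, -27/13)
  u_3 = (-104/133, -234/133, 156/133)

Orthogonality check:
  u_2 · u_1 = 0 (should be 0)
  u_3 · u_1 = 0 (should be 0)
  u_3 · u_2 = 0 (should be 0)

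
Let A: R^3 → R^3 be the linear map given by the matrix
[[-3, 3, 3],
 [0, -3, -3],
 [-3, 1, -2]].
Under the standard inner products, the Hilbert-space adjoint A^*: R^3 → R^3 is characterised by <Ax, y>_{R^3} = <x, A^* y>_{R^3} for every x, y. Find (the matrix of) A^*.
A^* = A^T =
[[-3, 0, -3],
 [3, -3, 1],
 [3, -3, -2]]

For real matrices with standard dot products, the defining identity <Ax, y> = <x, A^* y> gives (Ax)^T y = x^T (A^*) y, i.e. x^T A^T y = x^T (A^*) y. Since this holds for all x, y, we must have A^* = A^T. Therefore
A^* =
[[-3, 0, -3],
 [3, -3, 1],
 [3, -3, -2]].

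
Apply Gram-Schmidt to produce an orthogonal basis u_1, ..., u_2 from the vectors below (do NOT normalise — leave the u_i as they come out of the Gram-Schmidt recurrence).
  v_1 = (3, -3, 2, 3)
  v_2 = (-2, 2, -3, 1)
Orthogonal basis:
  u_1 = (3, -3, 2, 3)
  u_2 = (-17/31, 17/31, -63/31, 76/31)

Apply the Gram-Schmidt recurrence
  u_1 = v_1
  u_i = v_i − Σ_{j<i} ((v_i · u_j) / (u_j · u_j)) · u_j.

Step by step this gives:
  u_1 = (3, -3, 2, 3)
  u_2 = (-17/31, 17/31, -63/31, 76/31)

Orthogonality check:
  u_2 · u_1 = 0 (should be 0)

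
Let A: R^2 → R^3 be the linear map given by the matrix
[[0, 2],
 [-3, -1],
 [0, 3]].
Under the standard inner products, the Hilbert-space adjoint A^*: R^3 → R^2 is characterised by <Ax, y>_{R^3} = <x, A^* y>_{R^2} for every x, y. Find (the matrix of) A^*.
A^* = A^T =
[[0, -3, 0],
 [2, -1, 3]]

For real matrices with standard dot products, the defining identity <Ax, y> = <x, A^* y> gives (Ax)^T y = x^T (A^*) y, i.e. x^T A^T y = x^T (A^*) y. Since this holds for all x, y, we must have A^* = A^T. Therefore
A^* =
[[0, -3, 0],
 [2, -1, 3]].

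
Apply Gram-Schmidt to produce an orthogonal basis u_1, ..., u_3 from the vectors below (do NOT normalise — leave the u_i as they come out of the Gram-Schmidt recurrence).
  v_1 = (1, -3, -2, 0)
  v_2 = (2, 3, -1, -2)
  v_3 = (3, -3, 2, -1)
Orthogonal basis:
  u_1 = (1, -3, -2, 0)
  u_2 = (33/14, 27/14, -12/7, -2)
  u_3 = (556/227, -288/227, 710/227, -231/227)

Apply the Gram-Schmidt recurrence
  u_1 = v_1
  u_i = v_i − Σ_{j<i} ((v_i · u_j) / (u_j · u_j)) · u_j.

Step by step this gives:
  u_1 = (1, -3, -2, 0)
  u_2 = (33/14, 27/14, -12/7, -2)
  u_3 = (556/227, -288/227, 710/227, -231/227)

Orthogonality check:
  u_2 · u_1 = 0 (should be 0)
  u_3 · u_1 = 0 (should be 0)
  u_3 · u_2 = 0 (should be 0)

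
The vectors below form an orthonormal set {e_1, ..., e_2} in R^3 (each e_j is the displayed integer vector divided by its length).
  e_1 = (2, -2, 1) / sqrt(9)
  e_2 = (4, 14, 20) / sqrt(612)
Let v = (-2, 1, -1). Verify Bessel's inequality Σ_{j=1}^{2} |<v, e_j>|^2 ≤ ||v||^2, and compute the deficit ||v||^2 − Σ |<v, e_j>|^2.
Σ |<v, e_j>|^2 = 98/17; ||v||^2 = 6; deficit = 4/17

Write each e_j = u_j / sqrt(<u_j, u_j>) where u_j is the displayed integer vector. Then <v, e_j> = <v, u_j> / sqrt(<u_j, u_j>), so |<v, e_j>|^2 = <v, u_j>^2 / <u_j, u_j>.
Coefficients: <v, e_1> = -7/sqrt(9), <v, e_2> = -14/sqrt(612).
Square and sum: Σ |<v, e_j>|^2 = 98/17.
Compute ||v||^2 = v·v = 6.
Deficit = 6 − 98/17 = 4/17 ≥ 0, confirming Bessel's inequality. (The deficit equals ||v − Σ <v,e_j> e_j||^2, the squared distance from v to span{e_j}.)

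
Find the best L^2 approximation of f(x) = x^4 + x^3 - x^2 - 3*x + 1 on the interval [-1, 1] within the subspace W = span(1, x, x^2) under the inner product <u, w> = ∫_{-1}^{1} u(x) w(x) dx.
g(x) = -x^2/7 - 12*x/5 + 32/35

The best approximation g ∈ W is the orthogonal projection of f onto W. Writing g = a_0 + a_1 x + a_2 x^2, the coefficients solve the normal equations G · a = b where
  G_{ij} = <φ_i, φ_j> and b_i = <f, φ_i>, with φ_0 = 1, φ_1 = x, φ_2 = x^2.
G =
  [2, 0, 2/3]
  [0, 2/3, 0]
  [2/3, 0, 2/5],
b = (26/15, -8/5, 58/105).
Solving gives a_0 = 32/35, a_1 = -12/5, a_2 = -1/7, so
  g(x) = -x^2/7 - 12*x/5 + 32/35.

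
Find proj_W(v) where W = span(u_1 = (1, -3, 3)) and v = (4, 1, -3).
proj_W(v) = (-8/19, 24/19, -24/19)

Set up U = [u_1 | ... | u_1] ∈ R^(3×1). The projector onto W = col(U) is P = U (U^T U)^(-1) U^T.
Compute U^T U =
  [19],
and U^T v = (-8).
Solve U^T U · c = U^T v for the coefficients: c = (-8/19). The projection is proj_W(v) = U c.
Check: (v - proj_W(v)) · u_1 = 0  (should be 0).
Result: proj_W(v) = (-8/19, 24/19, -24/19).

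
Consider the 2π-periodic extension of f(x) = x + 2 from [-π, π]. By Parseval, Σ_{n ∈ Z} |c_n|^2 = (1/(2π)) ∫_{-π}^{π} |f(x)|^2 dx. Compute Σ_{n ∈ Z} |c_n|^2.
Σ |c_n|^2 = π^2/3 + 4

Expand and integrate term by term over [-π, π]:
  ∫ (x)^2 dx = 1·(2π^3/3); ∫ 2·1·(2)·x dx = 0 (odd integrand); ∫ 2^2 dx = 4·2π.
So (1/(2π)) ∫_{-π}^{π} (x + 2)^2 dx = 1π^2/3 + 4 = π^2/3 + 4.
Parseval ⇒ Σ |c_n|^2 = π^2/3 + 4.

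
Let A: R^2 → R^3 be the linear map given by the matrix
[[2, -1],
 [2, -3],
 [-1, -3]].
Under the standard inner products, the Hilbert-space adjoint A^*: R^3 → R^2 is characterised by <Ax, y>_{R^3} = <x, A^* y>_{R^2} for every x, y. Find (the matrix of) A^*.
A^* = A^T =
[[2, 2, -1],
 [-1, -3, -3]]

For real matrices with standard dot products, the defining identity <Ax, y> = <x, A^* y> gives (Ax)^T y = x^T (A^*) y, i.e. x^T A^T y = x^T (A^*) y. Since this holds for all x, y, we must have A^* = A^T. Therefore
A^* =
[[2, 2, -1],
 [-1, -3, -3]].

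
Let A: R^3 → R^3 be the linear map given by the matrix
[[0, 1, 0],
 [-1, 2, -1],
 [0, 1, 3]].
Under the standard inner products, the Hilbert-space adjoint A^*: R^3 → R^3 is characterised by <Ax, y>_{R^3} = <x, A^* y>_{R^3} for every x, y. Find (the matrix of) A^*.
A^* = A^T =
[[0, -1, 0],
 [1, 2, 1],
 [0, -1, 3]]

For real matrices with standard dot products, the defining identity <Ax, y> = <x, A^* y> gives (Ax)^T y = x^T (A^*) y, i.e. x^T A^T y = x^T (A^*) y. Since this holds for all x, y, we must have A^* = A^T. Therefore
A^* =
[[0, -1, 0],
 [1, 2, 1],
 [0, -1, 3]].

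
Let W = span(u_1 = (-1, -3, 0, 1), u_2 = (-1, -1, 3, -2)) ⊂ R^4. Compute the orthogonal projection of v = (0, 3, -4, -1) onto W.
proj_W(v) = (247/161, 495/161, -369/161, 122/161)

Set up U = [u_1 | ... | u_2] ∈ R^(4×2). The projector onto W = col(U) is P = U (U^T U)^(-1) U^T.
Compute U^T U =
  [11, 2]
  [2, 15],
and U^T v = (-10, -13).
Solve U^T U · c = U^T v for the coefficients: c = (-124/161, -123/161). The projection is proj_W(v) = U c.
Check: (v - proj_W(v)) · u_1 = 0  (should be 0).
Check: (v - proj_W(v)) · u_2 = 0  (should be 0).
Result: proj_W(v) = (247/161, 495/161, -369/161, 122/161).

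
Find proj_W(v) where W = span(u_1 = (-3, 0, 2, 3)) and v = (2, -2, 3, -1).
proj_W(v) = (9/22, 0, -3/11, -9/22)

Set up U = [u_1 | ... | u_1] ∈ R^(4×1). The projector onto W = col(U) is P = U (U^T U)^(-1) U^T.
Compute U^T U =
  [22],
and U^T v = (-3).
Solve U^T U · c = U^T v for the coefficients: c = (-3/22). The projection is proj_W(v) = U c.
Check: (v - proj_W(v)) · u_1 = 0  (should be 0).
Result: proj_W(v) = (9/22, 0, -3/11, -9/22).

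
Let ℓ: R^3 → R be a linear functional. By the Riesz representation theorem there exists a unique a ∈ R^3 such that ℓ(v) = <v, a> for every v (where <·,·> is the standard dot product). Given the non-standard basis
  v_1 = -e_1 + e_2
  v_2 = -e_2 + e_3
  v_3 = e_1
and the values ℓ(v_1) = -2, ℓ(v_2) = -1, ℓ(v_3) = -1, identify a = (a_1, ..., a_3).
a = (-1, -3, -4)

Write a = (a_1, ..., a_3) in the standard basis. For each basis vector v_i, ℓ(v_i) = <v_i, a> is a linear equation in the a_j's. Collect the n equations into a matrix system V a = ℓ, where row i of V is v_i (expressed in the standard basis). Since V is invertible (lower-triangular with 1s on the diagonal, up to permutation), solve by back-substitution:
  V =
[[-1, 1, 0],
 [0, -1, 1],
 [1, 0, 0]]
  V a = (-2, -1, -1)
Solving gives a = (-1, -3, -4).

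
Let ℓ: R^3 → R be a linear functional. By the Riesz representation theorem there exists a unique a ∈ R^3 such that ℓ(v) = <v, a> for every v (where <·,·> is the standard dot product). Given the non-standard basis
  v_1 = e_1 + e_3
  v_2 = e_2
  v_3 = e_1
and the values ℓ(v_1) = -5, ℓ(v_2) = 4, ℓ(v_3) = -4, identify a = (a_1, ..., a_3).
a = (-4, 4, -1)

Write a = (a_1, ..., a_3) in the standard basis. For each basis vector v_i, ℓ(v_i) = <v_i, a> is a linear equation in the a_j's. Collect the n equations into a matrix system V a = ℓ, where row i of V is v_i (expressed in the standard basis). Since V is invertible (lower-triangular with 1s on the diagonal, up to permutation), solve by back-substitution:
  V =
[[1, 0, 1],
 [0, 1, 0],
 [1, 0, 0]]
  V a = (-5, 4, -4)
Solving gives a = (-4, 4, -1).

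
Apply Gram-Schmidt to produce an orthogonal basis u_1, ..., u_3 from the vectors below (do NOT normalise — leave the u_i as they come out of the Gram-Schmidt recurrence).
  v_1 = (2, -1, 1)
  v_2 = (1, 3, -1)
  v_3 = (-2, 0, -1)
Orthogonal basis:
  u_1 = (2, -1, 1)
  u_2 = (5/3, 8/3, -2/3)
  u_3 = (3/31, -9/62, -21/62)

Apply the Gram-Schmidt recurrence
  u_1 = v_1
  u_i = v_i − Σ_{j<i} ((v_i · u_j) / (u_j · u_j)) · u_j.

Step by step this gives:
  u_1 = (2, -1, 1)
  u_2 = (5/3, 8/3, -2/3)
  u_3 = (3/31, -9/62, -21/62)

Orthogonality check:
  u_2 · u_1 = 0 (should be 0)
  u_3 · u_1 = 0 (should be 0)
  u_3 · u_2 = 0 (should be 0)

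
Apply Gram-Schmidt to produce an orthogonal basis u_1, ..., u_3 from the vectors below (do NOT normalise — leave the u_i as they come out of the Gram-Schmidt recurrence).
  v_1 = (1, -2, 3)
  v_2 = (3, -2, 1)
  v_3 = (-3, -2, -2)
Orthogonal basis:
  u_1 = (1, -2, 3)
  u_2 = (16/7, -4/7, -8/7)
  u_3 = (-3/2, -3, -3/2)

Apply the Gram-Schmidt recurrence
  u_1 = v_1
  u_i = v_i − Σ_{j<i} ((v_i · u_j) / (u_j · u_j)) · u_j.

Step by step this gives:
  u_1 = (1, -2, 3)
  u_2 = (16/7, -4/7, -8/7)
  u_3 = (-3/2, -3, -3/2)

Orthogonality check:
  u_2 · u_1 = 0 (should be 0)
  u_3 · u_1 = 0 (should be 0)
  u_3 · u_2 = 0 (should be 0)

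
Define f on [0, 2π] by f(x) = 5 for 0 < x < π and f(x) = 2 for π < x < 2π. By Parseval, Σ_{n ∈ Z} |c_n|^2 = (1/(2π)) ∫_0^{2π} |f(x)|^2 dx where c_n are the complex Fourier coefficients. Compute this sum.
Σ |c_n|^2 = 29/2

Parseval equates the L^2 energy of f (normalised by 1/(2π)) with the ℓ^2 sum of its Fourier coefficients: (1/(2π)) ∫_0^{2π} |f|^2 = Σ |c_n|^2.
Compute the left side: (1/(2π)) [∫_0^π 5^2 dx + ∫_π^{2π} 2^2 dx] = (1/(2π)) · (25π + 4π) = (25 + 4)/2 = 29/2.
So Σ_{n ∈ Z} |c_n|^2 = 29/2.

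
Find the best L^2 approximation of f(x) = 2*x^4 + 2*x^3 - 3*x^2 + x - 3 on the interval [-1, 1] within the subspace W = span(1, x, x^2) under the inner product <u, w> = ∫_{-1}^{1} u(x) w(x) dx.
g(x) = -9*x^2/7 + 11*x/5 - 111/35

The best approximation g ∈ W is the orthogonal projection of f onto W. Writing g = a_0 + a_1 x + a_2 x^2, the coefficients solve the normal equations G · a = b where
  G_{ij} = <φ_i, φ_j> and b_i = <f, φ_i>, with φ_0 = 1, φ_1 = x, φ_2 = x^2.
G =
  [2, 0, 2/3]
  [0, 2/3, 0]
  [2/3, 0, 2/5],
b = (-36/5, 22/15, -92/35).
Solving gives a_0 = -111/35, a_1 = 11/5, a_2 = -9/7, so
  g(x) = -9*x^2/7 + 11*x/5 - 111/35.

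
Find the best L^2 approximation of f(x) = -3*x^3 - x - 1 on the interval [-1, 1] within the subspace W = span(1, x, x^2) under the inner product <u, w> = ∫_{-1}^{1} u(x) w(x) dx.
g(x) = -14*x/5 - 1

The best approximation g ∈ W is the orthogonal projection of f onto W. Writing g = a_0 + a_1 x + a_2 x^2, the coefficients solve the normal equations G · a = b where
  G_{ij} = <φ_i, φ_j> and b_i = <f, φ_i>, with φ_0 = 1, φ_1 = x, φ_2 = x^2.
G =
  [2, 0, 2/3]
  [0, 2/3, 0]
  [2/3, 0, 2/5],
b = (-2, -28/15, -2/3).
Solving gives a_0 = -1, a_1 = -14/5, a_2 = 0, so
  g(x) = -14*x/5 - 1.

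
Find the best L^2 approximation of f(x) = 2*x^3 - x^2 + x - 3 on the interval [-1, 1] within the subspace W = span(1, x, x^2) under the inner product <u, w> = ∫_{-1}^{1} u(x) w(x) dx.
g(x) = -x^2 + 11*x/5 - 3

The best approximation g ∈ W is the orthogonal projection of f onto W. Writing g = a_0 + a_1 x + a_2 x^2, the coefficients solve the normal equations G · a = b where
  G_{ij} = <φ_i, φ_j> and b_i = <f, φ_i>, with φ_0 = 1, φ_1 = x, φ_2 = x^2.
G =
  [2, 0, 2/3]
  [0, 2/3, 0]
  [2/3, 0, 2/5],
b = (-20/3, 22/15, -12/5).
Solving gives a_0 = -3, a_1 = 11/5, a_2 = -1, so
  g(x) = -x^2 + 11*x/5 - 3.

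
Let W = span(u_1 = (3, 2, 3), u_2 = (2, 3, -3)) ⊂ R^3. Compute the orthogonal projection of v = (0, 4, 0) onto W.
proj_W(v) = (36/19, 40/19, -12/19)

Set up U = [u_1 | ... | u_2] ∈ R^(3×2). The projector onto W = col(U) is P = U (U^T U)^(-1) U^T.
Compute U^T U =
  [22, 3]
  [3, 22],
and U^T v = (8, 12).
Solve U^T U · c = U^T v for the coefficients: c = (28/95, 48/95). The projection is proj_W(v) = U c.
Check: (v - proj_W(v)) · u_1 = 0  (should be 0).
Check: (v - proj_W(v)) · u_2 = 0  (should be 0).
Result: proj_W(v) = (36/19, 40/19, -12/19).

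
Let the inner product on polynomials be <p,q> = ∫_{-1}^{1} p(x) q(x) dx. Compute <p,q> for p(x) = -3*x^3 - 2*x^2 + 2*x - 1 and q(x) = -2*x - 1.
<p,q> = 46/15

Expand the product: p(x)·q(x) = 6*x^4 + 7*x^3 - 2*x^2 + 1.
∫_{-1}^{1} of each monomial x^k gives [2/(k+1) if k even, 0 if k odd]. Integrating term-by-term (or equivalently evaluating the antiderivative F(x) = 6*x^5/5 + 7*x^4/4 - 2*x^3/3 + x at the endpoints):
  F(1) − F(−1) = 197/60 − (13/60) = 46/15.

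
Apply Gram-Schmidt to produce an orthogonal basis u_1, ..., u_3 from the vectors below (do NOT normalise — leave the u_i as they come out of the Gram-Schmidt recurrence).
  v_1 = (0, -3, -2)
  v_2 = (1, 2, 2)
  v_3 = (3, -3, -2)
Orthogonal basis:
  u_1 = (0, -3, -2)
  u_2 = (1, -4/13, 6/13)
  u_3 = (12/17, 12/17, -18/17)

Apply the Gram-Schmidt recurrence
  u_1 = v_1
  u_i = v_i − Σ_{j<i} ((v_i · u_j) / (u_j · u_j)) · u_j.

Step by step this gives:
  u_1 = (0, -3, -2)
  u_2 = (1, -4/13, 6/13)
  u_3 = (12/17, 12/17, -18/17)

Orthogonality check:
  u_2 · u_1 = 0 (should be 0)
  u_3 · u_1 = 0 (should be 0)
  u_3 · u_2 = 0 (should be 0)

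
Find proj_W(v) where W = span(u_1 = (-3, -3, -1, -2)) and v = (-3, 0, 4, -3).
proj_W(v) = (-33/23, -33/23, -11/23, -22/23)

Set up U = [u_1 | ... | u_1] ∈ R^(4×1). The projector onto W = col(U) is P = U (U^T U)^(-1) U^T.
Compute U^T U =
  [23],
and U^T v = (11).
Solve U^T U · c = U^T v for the coefficients: c = (11/23). The projection is proj_W(v) = U c.
Check: (v - proj_W(v)) · u_1 = 0  (should be 0).
Result: proj_W(v) = (-33/23, -33/23, -11/23, -22/23).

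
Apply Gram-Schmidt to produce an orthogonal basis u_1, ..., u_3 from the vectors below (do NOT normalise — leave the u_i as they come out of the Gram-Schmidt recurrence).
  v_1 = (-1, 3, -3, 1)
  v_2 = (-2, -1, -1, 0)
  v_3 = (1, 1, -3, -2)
Orthogonal basis:
  u_1 = (-1, 3, -3, 1)
  u_2 = (-19/10, -13/10, -7/10, -1/10)
  u_3 = (67/58, -16/29, -51/29, -143/58)

Apply the Gram-Schmidt recurrence
  u_1 = v_1
  u_i = v_i − Σ_{j<i} ((v_i · u_j) / (u_j · u_j)) · u_j.

Step by step this gives:
  u_1 = (-1, 3, -3, 1)
  u_2 = (-19/10, -13/10, -7/10, -1/10)
  u_3 = (67/58, -16/29, -51/29, -143/58)

Orthogonality check:
  u_2 · u_1 = 0 (should be 0)
  u_3 · u_1 = 0 (should be 0)
  u_3 · u_2 = 0 (should be 0)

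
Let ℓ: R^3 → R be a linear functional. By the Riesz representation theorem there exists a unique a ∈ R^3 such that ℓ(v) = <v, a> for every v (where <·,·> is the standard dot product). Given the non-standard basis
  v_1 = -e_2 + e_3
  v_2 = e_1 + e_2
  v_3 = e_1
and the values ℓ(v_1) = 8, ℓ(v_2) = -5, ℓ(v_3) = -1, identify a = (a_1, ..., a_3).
a = (-1, -4, 4)

Write a = (a_1, ..., a_3) in the standard basis. For each basis vector v_i, ℓ(v_i) = <v_i, a> is a linear equation in the a_j's. Collect the n equations into a matrix system V a = ℓ, where row i of V is v_i (expressed in the standard basis). Since V is invertible (lower-triangular with 1s on the diagonal, up to permutation), solve by back-substitution:
  V =
[[0, -1, 1],
 [1, 1, 0],
 [1, 0, 0]]
  V a = (8, -5, -1)
Solving gives a = (-1, -4, 4).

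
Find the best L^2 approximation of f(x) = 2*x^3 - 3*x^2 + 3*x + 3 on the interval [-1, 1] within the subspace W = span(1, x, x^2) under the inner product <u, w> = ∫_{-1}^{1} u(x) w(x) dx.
g(x) = -3*x^2 + 21*x/5 + 3

The best approximation g ∈ W is the orthogonal projection of f onto W. Writing g = a_0 + a_1 x + a_2 x^2, the coefficients solve the normal equations G · a = b where
  G_{ij} = <φ_i, φ_j> and b_i = <f, φ_i>, with φ_0 = 1, φ_1 = x, φ_2 = x^2.
G =
  [2, 0, 2/3]
  [0, 2/3, 0]
  [2/3, 0, 2/5],
b = (4, 14/5, 4/5).
Solving gives a_0 = 3, a_1 = 21/5, a_2 = -3, so
  g(x) = -3*x^2 + 21*x/5 + 3.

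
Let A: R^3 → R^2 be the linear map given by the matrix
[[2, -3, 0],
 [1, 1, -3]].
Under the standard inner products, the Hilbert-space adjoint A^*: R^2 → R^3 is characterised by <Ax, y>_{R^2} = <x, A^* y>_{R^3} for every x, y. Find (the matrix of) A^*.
A^* = A^T =
[[2, 1],
 [-3, 1],
 [0, -3]]

For real matrices with standard dot products, the defining identity <Ax, y> = <x, A^* y> gives (Ax)^T y = x^T (A^*) y, i.e. x^T A^T y = x^T (A^*) y. Since this holds for all x, y, we must have A^* = A^T. Therefore
A^* =
[[2, 1],
 [-3, 1],
 [0, -3]].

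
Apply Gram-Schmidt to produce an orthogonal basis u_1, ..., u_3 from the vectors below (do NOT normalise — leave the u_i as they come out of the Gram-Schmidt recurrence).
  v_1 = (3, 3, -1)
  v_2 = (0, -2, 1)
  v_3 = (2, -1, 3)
Orthogonal basis:
  u_1 = (3, 3, -1)
  u_2 = (21/19, -17/19, 12/19)
  u_3 = (-13/46, 39/46, 39/23)

Apply the Gram-Schmidt recurrence
  u_1 = v_1
  u_i = v_i − Σ_{j<i} ((v_i · u_j) / (u_j · u_j)) · u_j.

Step by step this gives:
  u_1 = (3, 3, -1)
  u_2 = (21/19, -17/19, 12/19)
  u_3 = (-13/46, 39/46, 39/23)

Orthogonality check:
  u_2 · u_1 = 0 (should be 0)
  u_3 · u_1 = 0 (should be 0)
  u_3 · u_2 = 0 (should be 0)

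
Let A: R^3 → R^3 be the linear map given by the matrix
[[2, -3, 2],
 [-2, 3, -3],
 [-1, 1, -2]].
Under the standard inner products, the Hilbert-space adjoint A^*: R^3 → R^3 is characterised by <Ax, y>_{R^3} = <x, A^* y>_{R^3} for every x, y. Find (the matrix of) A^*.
A^* = A^T =
[[2, -2, -1],
 [-3, 3, 1],
 [2, -3, -2]]

For real matrices with standard dot products, the defining identity <Ax, y> = <x, A^* y> gives (Ax)^T y = x^T (A^*) y, i.e. x^T A^T y = x^T (A^*) y. Since this holds for all x, y, we must have A^* = A^T. Therefore
A^* =
[[2, -2, -1],
 [-3, 3, 1],
 [2, -3, -2]].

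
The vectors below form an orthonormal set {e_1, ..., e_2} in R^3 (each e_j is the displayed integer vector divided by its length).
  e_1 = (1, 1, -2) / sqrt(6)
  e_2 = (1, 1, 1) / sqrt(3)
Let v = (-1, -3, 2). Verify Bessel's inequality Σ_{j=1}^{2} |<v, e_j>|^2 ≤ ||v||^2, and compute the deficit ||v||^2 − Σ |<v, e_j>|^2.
Σ |<v, e_j>|^2 = 12; ||v||^2 = 14; deficit = 2

Write each e_j = u_j / sqrt(<u_j, u_j>) where u_j is the displayed integer vector. Then <v, e_j> = <v, u_j> / sqrt(<u_j, u_j>), so |<v, e_j>|^2 = <v, u_j>^2 / <u_j, u_j>.
Coefficients: <v, e_1> = -8/sqrt(6), <v, e_2> = -2/sqrt(3).
Square and sum: Σ |<v, e_j>|^2 = 12.
Compute ||v||^2 = v·v = 14.
Deficit = 14 − 12 = 2 ≥ 0, confirming Bessel's inequality. (The deficit equals ||v − Σ <v,e_j> e_j||^2, the squared distance from v to span{e_j}.)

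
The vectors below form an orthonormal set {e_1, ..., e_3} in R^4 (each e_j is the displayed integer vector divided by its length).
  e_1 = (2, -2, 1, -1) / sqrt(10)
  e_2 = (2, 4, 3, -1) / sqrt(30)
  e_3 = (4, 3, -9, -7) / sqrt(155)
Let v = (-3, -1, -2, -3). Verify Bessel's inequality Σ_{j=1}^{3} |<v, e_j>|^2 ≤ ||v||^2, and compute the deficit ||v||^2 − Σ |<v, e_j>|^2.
Σ |<v, e_j>|^2 = 4766/465; ||v||^2 = 23; deficit = 5929/465

Write each e_j = u_j / sqrt(<u_j, u_j>) where u_j is the displayed integer vector. Then <v, e_j> = <v, u_j> / sqrt(<u_j, u_j>), so |<v, e_j>|^2 = <v, u_j>^2 / <u_j, u_j>.
Coefficients: <v, e_1> = -3/sqrt(10), <v, e_2> = -13/sqrt(30), <v, e_3> = 24/sqrt(155).
Square and sum: Σ |<v, e_j>|^2 = 4766/465.
Compute ||v||^2 = v·v = 23.
Deficit = 23 − 4766/465 = 5929/465 ≥ 0, confirming Bessel's inequality. (The deficit equals ||v − Σ <v,e_j> e_j||^2, the squared distance from v to span{e_j}.)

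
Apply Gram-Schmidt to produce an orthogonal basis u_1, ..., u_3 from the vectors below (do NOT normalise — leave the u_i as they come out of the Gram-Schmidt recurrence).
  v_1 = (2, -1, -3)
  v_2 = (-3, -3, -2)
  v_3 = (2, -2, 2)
Orthogonal basis:
  u_1 = (2, -1, -3)
  u_2 = (-24/7, -39/14, -19/14)
  u_3 = (406/299, -58/23, 522/299)

Apply the Gram-Schmidt recurrence
  u_1 = v_1
  u_i = v_i − Σ_{j<i} ((v_i · u_j) / (u_j · u_j)) · u_j.

Step by step this gives:
  u_1 = (2, -1, -3)
  u_2 = (-24/7, -39/14, -19/14)
  u_3 = (406/299, -58/23, 522/299)

Orthogonality check:
  u_2 · u_1 = 0 (should be 0)
  u_3 · u_1 = 0 (should be 0)
  u_3 · u_2 = 0 (should be 0)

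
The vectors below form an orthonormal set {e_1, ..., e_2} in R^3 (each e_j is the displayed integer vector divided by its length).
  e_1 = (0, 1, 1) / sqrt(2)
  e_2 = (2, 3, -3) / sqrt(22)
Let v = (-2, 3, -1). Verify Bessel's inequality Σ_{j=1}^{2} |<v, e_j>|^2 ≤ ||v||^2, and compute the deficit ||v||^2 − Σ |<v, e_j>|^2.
Σ |<v, e_j>|^2 = 54/11; ||v||^2 = 14; deficit = 100/11

Write each e_j = u_j / sqrt(<u_j, u_j>) where u_j is the displayed integer vector. Then <v, e_j> = <v, u_j> / sqrt(<u_j, u_j>), so |<v, e_j>|^2 = <v, u_j>^2 / <u_j, u_j>.
Coefficients: <v, e_1> = 2/sqrt(2), <v, e_2> = 8/sqrt(22).
Square and sum: Σ |<v, e_j>|^2 = 54/11.
Compute ||v||^2 = v·v = 14.
Deficit = 14 − 54/11 = 100/11 ≥ 0, confirming Bessel's inequality. (The deficit equals ||v − Σ <v,e_j> e_j||^2, the squared distance from v to span{e_j}.)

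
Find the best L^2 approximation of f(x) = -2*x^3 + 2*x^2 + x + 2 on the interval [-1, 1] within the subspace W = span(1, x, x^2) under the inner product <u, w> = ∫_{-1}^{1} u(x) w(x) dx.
g(x) = 2*x^2 - x/5 + 2

The best approximation g ∈ W is the orthogonal projection of f onto W. Writing g = a_0 + a_1 x + a_2 x^2, the coefficients solve the normal equations G · a = b where
  G_{ij} = <φ_i, φ_j> and b_i = <f, φ_i>, with φ_0 = 1, φ_1 = x, φ_2 = x^2.
G =
  [2, 0, 2/3]
  [0, 2/3, 0]
  [2/3, 0, 2/5],
b = (16/3, -2/15, 32/15).
Solving gives a_0 = 2, a_1 = -1/5, a_2 = 2, so
  g(x) = 2*x^2 - x/5 + 2.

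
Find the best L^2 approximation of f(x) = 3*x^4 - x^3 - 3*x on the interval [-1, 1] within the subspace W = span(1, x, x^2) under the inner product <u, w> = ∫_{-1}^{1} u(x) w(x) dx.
g(x) = 18*x^2/7 - 18*x/5 - 9/35

The best approximation g ∈ W is the orthogonal projection of f onto W. Writing g = a_0 + a_1 x + a_2 x^2, the coefficients solve the normal equations G · a = b where
  G_{ij} = <φ_i, φ_j> and b_i = <f, φ_i>, with φ_0 = 1, φ_1 = x, φ_2 = x^2.
G =
  [2, 0, 2/3]
  [0, 2/3, 0]
  [2/3, 0, 2/5],
b = (6/5, -12/5, 6/7).
Solving gives a_0 = -9/35, a_1 = -18/5, a_2 = 18/7, so
  g(x) = 18*x^2/7 - 18*x/5 - 9/35.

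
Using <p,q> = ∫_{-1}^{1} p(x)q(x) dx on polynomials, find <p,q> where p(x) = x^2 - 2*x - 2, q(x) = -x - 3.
<p,q> = 34/3

Expand the product: p(x)·q(x) = -x^3 - x^2 + 8*x + 6.
∫_{-1}^{1} of each monomial x^k gives [2/(k+1) if k even, 0 if k odd]. Integrating term-by-term (or equivalently evaluating the antiderivative F(x) = -x^4/4 - x^3/3 + 4*x^2 + 6*x at the endpoints):
  F(1) − F(−1) = 113/12 − (-23/12) = 34/3.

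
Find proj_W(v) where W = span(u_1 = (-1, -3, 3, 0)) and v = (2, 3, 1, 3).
proj_W(v) = (8/19, 24/19, -24/19, 0)

Set up U = [u_1 | ... | u_1] ∈ R^(4×1). The projector onto W = col(U) is P = U (U^T U)^(-1) U^T.
Compute U^T U =
  [19],
and U^T v = (-8).
Solve U^T U · c = U^T v for the coefficients: c = (-8/19). The projection is proj_W(v) = U c.
Check: (v - proj_W(v)) · u_1 = 0  (should be 0).
Result: proj_W(v) = (8/19, 24/19, -24/19, 0).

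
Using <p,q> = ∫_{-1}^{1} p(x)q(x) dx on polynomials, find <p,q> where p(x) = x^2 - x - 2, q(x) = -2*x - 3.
<p,q> = 34/3

Expand the product: p(x)·q(x) = -2*x^3 - x^2 + 7*x + 6.
∫_{-1}^{1} of each monomial x^k gives [2/(k+1) if k even, 0 if k odd]. Integrating term-by-term (or equivalently evaluating the antiderivative F(x) = -x^4/2 - x^3/3 + 7*x^2/2 + 6*x at the endpoints):
  F(1) − F(−1) = 26/3 − (-8/3) = 34/3.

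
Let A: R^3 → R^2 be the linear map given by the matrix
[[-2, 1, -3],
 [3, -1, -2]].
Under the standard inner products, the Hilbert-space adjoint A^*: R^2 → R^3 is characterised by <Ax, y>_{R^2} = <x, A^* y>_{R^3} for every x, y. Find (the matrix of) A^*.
A^* = A^T =
[[-2, 3],
 [1, -1],
 [-3, -2]]

For real matrices with standard dot products, the defining identity <Ax, y> = <x, A^* y> gives (Ax)^T y = x^T (A^*) y, i.e. x^T A^T y = x^T (A^*) y. Since this holds for all x, y, we must have A^* = A^T. Therefore
A^* =
[[-2, 3],
 [1, -1],
 [-3, -2]].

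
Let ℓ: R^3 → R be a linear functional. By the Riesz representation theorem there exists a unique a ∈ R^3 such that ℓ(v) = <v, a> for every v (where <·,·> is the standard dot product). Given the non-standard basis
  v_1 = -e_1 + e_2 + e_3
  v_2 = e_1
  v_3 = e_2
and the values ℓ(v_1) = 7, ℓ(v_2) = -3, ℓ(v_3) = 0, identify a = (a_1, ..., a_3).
a = (-3, 0, 4)

Write a = (a_1, ..., a_3) in the standard basis. For each basis vector v_i, ℓ(v_i) = <v_i, a> is a linear equation in the a_j's. Collect the n equations into a matrix system V a = ℓ, where row i of V is v_i (expressed in the standard basis). Since V is invertible (lower-triangular with 1s on the diagonal, up to permutation), solve by back-substitution:
  V =
[[-1, 1, 1],
 [1, 0, 0],
 [0, 1, 0]]
  V a = (7, -3, 0)
Solving gives a = (-3, 0, 4).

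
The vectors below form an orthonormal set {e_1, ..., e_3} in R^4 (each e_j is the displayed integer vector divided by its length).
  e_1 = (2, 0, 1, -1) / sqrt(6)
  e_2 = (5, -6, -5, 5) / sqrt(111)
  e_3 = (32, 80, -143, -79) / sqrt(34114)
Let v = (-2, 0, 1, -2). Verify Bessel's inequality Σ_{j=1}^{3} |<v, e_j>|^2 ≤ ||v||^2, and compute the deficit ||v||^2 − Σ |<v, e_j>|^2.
Σ |<v, e_j>|^2 = 2705/461; ||v||^2 = 9; deficit = 1444/461

Write each e_j = u_j / sqrt(<u_j, u_j>) where u_j is the displayed integer vector. Then <v, e_j> = <v, u_j> / sqrt(<u_j, u_j>), so |<v, e_j>|^2 = <v, u_j>^2 / <u_j, u_j>.
Coefficients: <v, e_1> = -1/sqrt(6), <v, e_2> = -25/sqrt(111), <v, e_3> = -49/sqrt(34114).
Square and sum: Σ |<v, e_j>|^2 = 2705/461.
Compute ||v||^2 = v·v = 9.
Deficit = 9 − 2705/461 = 1444/461 ≥ 0, confirming Bessel's inequality. (The deficit equals ||v − Σ <v,e_j> e_j||^2, the squared distance from v to span{e_j}.)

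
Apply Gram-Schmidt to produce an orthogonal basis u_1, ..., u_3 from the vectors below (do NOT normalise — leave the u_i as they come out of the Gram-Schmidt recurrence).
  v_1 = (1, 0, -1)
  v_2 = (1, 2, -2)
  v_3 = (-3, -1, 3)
Orthogonal basis:
  u_1 = (1, 0, -1)
  u_2 = (-1/2, 2, -1/2)
  u_3 = (-2/9, -1/9, -2/9)

Apply the Gram-Schmidt recurrence
  u_1 = v_1
  u_i = v_i − Σ_{j<i} ((v_i · u_j) / (u_j · u_j)) · u_j.

Step by step this gives:
  u_1 = (1, 0, -1)
  u_2 = (-1/2, 2, -1/2)
  u_3 = (-2/9, -1/9, -2/9)

Orthogonality check:
  u_2 · u_1 = 0 (should be 0)
  u_3 · u_1 = 0 (should be 0)
  u_3 · u_2 = 0 (should be 0)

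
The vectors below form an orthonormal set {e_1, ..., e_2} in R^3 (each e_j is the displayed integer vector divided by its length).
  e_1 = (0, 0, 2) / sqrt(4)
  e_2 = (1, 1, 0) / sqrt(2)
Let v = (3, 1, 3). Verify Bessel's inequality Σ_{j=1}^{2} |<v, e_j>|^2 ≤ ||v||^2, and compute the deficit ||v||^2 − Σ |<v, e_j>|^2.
Σ |<v, e_j>|^2 = 17; ||v||^2 = 19; deficit = 2

Write each e_j = u_j / sqrt(<u_j, u_j>) where u_j is the displayed integer vector. Then <v, e_j> = <v, u_j> / sqrt(<u_j, u_j>), so |<v, e_j>|^2 = <v, u_j>^2 / <u_j, u_j>.
Coefficients: <v, e_1> = 6/sqrt(4), <v, e_2> = 4/sqrt(2).
Square and sum: Σ |<v, e_j>|^2 = 17.
Compute ||v||^2 = v·v = 19.
Deficit = 19 − 17 = 2 ≥ 0, confirming Bessel's inequality. (The deficit equals ||v − Σ <v,e_j> e_j||^2, the squared distance from v to span{e_j}.)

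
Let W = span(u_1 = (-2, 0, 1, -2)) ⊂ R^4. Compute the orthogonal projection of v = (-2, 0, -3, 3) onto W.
proj_W(v) = (10/9, 0, -5/9, 10/9)

Set up U = [u_1 | ... | u_1] ∈ R^(4×1). The projector onto W = col(U) is P = U (U^T U)^(-1) U^T.
Compute U^T U =
  [9],
and U^T v = (-5).
Solve U^T U · c = U^T v for the coefficients: c = (-5/9). The projection is proj_W(v) = U c.
Check: (v - proj_W(v)) · u_1 = 0  (should be 0).
Result: proj_W(v) = (10/9, 0, -5/9, 10/9).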